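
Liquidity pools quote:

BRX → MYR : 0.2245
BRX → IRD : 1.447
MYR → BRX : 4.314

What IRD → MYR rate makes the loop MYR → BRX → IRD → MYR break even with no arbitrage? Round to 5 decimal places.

0.16020

Known legs of the cycle: 4.314 × 1.447 = 6.242358
For no arbitrage the full-cycle product must be 1, so the missing rate is 1 / 6.242358 ≈ 0.1601959.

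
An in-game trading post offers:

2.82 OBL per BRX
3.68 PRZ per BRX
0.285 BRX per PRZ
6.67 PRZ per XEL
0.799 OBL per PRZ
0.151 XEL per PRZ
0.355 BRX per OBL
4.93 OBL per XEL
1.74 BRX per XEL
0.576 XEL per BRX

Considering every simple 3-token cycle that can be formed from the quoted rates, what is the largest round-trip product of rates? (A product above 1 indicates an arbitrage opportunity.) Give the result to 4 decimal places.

1.0949

PRZ→BRX→XEL→PRZ: 0.285 × 0.576 × 6.67 = 1.09495
PRZ→OBL→BRX→PRZ: 0.799 × 0.355 × 3.68 = 1.04381
OBL→BRX→XEL→OBL: 0.355 × 0.576 × 4.93 = 1.00809
PRZ→XEL→BRX→PRZ: 0.151 × 1.74 × 3.68 = 0.96688
Maximum is PRZ→BRX→XEL→PRZ at 1.0949; arbitrage exists.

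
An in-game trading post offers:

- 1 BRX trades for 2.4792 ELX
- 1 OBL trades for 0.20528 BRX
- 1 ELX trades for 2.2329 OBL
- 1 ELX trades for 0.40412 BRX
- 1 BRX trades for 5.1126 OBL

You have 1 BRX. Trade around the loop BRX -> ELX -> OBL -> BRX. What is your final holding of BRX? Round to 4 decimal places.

1.1364

1 BRX × 2.4792 = 2.4792 ELX
2.4792 ELX × 2.2329 = 5.53580568 OBL
5.53580568 OBL × 0.20528 = 1.1363901899904 BRX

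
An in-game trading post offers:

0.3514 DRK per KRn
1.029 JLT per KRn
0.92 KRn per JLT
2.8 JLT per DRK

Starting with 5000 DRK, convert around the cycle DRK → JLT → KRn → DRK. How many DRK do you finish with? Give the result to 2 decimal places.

4526.03

5000 DRK × 2.8 = 14000 JLT
14000 JLT × 0.92 = 12880 KRn
12880 KRn × 0.3514 = 4526.032 DRK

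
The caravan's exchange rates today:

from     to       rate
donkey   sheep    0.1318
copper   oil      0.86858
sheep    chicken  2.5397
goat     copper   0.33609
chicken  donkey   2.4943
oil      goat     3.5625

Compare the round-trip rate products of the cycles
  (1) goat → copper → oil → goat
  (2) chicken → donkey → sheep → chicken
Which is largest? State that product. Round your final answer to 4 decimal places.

(1) 0.33609 × 0.86858 × 3.5625 = 1.03997
(2) 2.4943 × 0.1318 × 2.5397 = 0.83492
Highest is cycle (1) at 1.0400 (>1, arbitrage).

1.0400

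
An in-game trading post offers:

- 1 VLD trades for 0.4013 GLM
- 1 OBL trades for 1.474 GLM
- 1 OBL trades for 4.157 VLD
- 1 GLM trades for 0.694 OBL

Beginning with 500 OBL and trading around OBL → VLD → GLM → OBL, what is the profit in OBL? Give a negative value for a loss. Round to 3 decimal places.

500 OBL × 4.157 = 2078.5 VLD
2078.5 VLD × 0.4013 = 834.10205 GLM
834.10205 GLM × 0.694 = 578.8668227 OBL
Net change: 578.8668227 − 500 = 78.8668227 OBL

78.867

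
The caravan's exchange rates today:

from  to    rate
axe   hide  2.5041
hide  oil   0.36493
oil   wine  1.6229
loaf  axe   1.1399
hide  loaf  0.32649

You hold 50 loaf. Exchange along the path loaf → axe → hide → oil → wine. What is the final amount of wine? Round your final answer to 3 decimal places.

50 loaf × 1.1399 = 56.995 axe
56.995 axe × 2.5041 = 142.7211795 hide
142.7211795 hide × 0.36493 = 52.083240034935 oil
52.083240034935 oil × 1.6229 = 84.5258902526960115 wine

84.526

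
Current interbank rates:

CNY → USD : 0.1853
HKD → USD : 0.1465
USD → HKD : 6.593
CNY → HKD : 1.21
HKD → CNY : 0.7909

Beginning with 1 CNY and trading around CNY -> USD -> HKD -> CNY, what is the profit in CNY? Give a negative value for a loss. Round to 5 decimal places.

-0.03377

1 CNY × 0.1853 = 0.1853 USD
0.1853 USD × 6.593 = 1.2216829 HKD
1.2216829 HKD × 0.7909 = 0.96622900561 CNY
Net change: 0.96622900561 − 1 = -0.03377099439 CNY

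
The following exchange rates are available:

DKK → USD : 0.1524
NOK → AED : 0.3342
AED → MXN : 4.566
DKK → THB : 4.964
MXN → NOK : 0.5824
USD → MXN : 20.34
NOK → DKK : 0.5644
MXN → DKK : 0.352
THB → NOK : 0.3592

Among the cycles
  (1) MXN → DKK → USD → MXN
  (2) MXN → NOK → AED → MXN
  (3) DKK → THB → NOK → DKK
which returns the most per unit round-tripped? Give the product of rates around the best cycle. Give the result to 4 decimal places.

(1) 0.352 × 0.1524 × 20.34 = 1.09114
(2) 0.5824 × 0.3342 × 4.566 = 0.88872
(3) 4.964 × 0.3592 × 0.5644 = 1.00636
Highest is cycle (1) at 1.0911 (>1, arbitrage).

1.0911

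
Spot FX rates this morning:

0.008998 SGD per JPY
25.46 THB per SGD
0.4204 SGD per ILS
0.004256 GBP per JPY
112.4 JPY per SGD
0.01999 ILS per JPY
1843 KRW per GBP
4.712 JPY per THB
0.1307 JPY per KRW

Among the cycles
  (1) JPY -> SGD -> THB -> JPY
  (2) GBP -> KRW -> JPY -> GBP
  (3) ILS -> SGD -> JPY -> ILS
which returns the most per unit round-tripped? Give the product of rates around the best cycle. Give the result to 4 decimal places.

(1) 0.008998 × 25.46 × 4.712 = 1.07947
(2) 1843 × 0.1307 × 0.004256 = 1.02519
(3) 0.4204 × 112.4 × 0.01999 = 0.94459
Highest is cycle (1) at 1.0795 (>1, arbitrage).

1.0795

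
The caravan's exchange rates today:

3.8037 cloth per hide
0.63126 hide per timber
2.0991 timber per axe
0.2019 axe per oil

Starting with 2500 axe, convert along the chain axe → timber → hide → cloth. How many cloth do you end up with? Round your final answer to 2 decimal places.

2500 axe × 2.0991 = 5247.75 timber
5247.75 timber × 0.63126 = 3312.694665 hide
3312.694665 hide × 3.8037 = 12600.4966972605 cloth

12600.50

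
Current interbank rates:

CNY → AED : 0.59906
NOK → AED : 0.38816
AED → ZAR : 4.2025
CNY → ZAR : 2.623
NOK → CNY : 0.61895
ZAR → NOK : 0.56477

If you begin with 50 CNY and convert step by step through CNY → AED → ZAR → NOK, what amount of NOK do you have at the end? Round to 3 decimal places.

50 CNY × 0.59906 = 29.953 AED
29.953 AED × 4.2025 = 125.8774825 ZAR
125.8774825 ZAR × 0.56477 = 71.091825791525 NOK

71.092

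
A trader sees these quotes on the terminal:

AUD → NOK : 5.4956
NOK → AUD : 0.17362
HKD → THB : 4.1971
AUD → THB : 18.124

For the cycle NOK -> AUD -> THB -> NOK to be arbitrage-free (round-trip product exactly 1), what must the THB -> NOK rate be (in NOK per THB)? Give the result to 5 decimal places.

Known legs of the cycle: 0.17362 × 18.124 = 3.14668888
For no arbitrage the full-cycle product must be 1, so the missing rate is 1 / 3.14668888 ≈ 0.3177944.

0.31779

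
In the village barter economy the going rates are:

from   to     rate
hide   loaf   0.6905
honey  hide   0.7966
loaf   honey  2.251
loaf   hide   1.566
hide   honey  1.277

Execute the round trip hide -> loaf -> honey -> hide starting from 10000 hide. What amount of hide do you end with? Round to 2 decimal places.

10000 hide × 0.6905 = 6905 loaf
6905 loaf × 2.251 = 15543.155 honey
15543.155 honey × 0.7966 = 12381.677273 hide

12381.68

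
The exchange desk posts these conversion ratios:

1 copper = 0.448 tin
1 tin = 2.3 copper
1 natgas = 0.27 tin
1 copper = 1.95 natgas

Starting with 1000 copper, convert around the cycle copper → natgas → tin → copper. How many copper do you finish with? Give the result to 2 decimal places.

1000 copper × 1.95 = 1950 natgas
1950 natgas × 0.27 = 526.5 tin
526.5 tin × 2.3 = 1210.95 copper

1210.95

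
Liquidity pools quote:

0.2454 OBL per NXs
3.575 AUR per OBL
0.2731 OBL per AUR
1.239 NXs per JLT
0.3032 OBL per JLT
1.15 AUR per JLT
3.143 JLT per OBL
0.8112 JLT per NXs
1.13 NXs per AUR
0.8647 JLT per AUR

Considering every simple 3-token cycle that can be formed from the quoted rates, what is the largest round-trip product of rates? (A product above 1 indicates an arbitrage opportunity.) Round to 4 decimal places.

1.0542

AUR→NXs→JLT→AUR: 1.13 × 0.8112 × 1.15 = 1.05415
OBL→AUR→NXs→OBL: 3.575 × 1.13 × 0.2454 = 0.99135
OBL→JLT→AUR→OBL: 3.143 × 1.15 × 0.2731 = 0.98711
OBL→JLT→NXs→OBL: 3.143 × 1.239 × 0.2454 = 0.95563
OBL→AUR→JLT→OBL: 3.575 × 0.8647 × 0.3032 = 0.93728
Maximum is AUR→NXs→JLT→AUR at 1.0542; arbitrage exists.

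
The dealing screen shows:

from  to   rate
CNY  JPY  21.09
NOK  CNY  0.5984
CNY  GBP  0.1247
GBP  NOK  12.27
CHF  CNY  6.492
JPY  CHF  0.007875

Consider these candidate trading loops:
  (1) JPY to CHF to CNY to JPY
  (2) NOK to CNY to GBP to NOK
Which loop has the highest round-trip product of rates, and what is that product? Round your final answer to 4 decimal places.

(1) 0.007875 × 6.492 × 21.09 = 1.07822
(2) 0.5984 × 0.1247 × 12.27 = 0.91559
Highest is cycle (1) at 1.0782 (>1, arbitrage).

1.0782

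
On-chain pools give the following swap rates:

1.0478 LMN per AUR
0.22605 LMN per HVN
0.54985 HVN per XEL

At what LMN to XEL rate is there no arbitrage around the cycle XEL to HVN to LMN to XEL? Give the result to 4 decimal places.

8.0455

Known legs of the cycle: 0.54985 × 0.22605 = 0.1242935925
For no arbitrage the full-cycle product must be 1, so the missing rate is 1 / 0.1242935925 ≈ 8.045467.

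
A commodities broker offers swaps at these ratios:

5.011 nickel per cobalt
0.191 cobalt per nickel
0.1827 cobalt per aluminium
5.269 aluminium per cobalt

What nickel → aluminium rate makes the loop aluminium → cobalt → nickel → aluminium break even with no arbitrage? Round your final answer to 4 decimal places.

1.0923

Known legs of the cycle: 0.1827 × 5.011 = 0.9155097
For no arbitrage the full-cycle product must be 1, so the missing rate is 1 / 0.9155097 ≈ 1.092288.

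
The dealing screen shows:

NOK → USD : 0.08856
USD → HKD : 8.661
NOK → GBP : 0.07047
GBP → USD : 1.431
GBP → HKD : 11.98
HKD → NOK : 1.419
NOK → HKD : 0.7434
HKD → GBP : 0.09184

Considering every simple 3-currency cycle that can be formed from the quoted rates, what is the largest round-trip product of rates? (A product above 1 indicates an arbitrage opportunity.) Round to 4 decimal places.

1.1980

NOK→GBP→HKD→NOK: 0.07047 × 11.98 × 1.419 = 1.19796
HKD→GBP→USD→HKD: 0.09184 × 1.431 × 8.661 = 1.13825
NOK→USD→HKD→NOK: 0.08856 × 8.661 × 1.419 = 1.08840
Maximum is NOK→GBP→HKD→NOK at 1.1980; arbitrage exists.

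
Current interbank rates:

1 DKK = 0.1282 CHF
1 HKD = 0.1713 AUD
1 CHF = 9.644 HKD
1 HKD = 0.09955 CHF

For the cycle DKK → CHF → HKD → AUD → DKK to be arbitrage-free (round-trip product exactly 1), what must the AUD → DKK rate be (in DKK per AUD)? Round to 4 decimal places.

Known legs of the cycle: 0.1282 × 9.644 × 0.1713 = 0.21178860504
For no arbitrage the full-cycle product must be 1, so the missing rate is 1 / 0.21178860504 ≈ 4.721689.

4.7217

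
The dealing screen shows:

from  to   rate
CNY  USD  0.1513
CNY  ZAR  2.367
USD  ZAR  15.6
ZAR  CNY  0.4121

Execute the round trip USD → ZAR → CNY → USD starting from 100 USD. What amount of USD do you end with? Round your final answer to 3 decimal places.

100 USD × 15.6 = 1560 ZAR
1560 ZAR × 0.4121 = 642.876 CNY
642.876 CNY × 0.1513 = 97.2671388 USD

97.267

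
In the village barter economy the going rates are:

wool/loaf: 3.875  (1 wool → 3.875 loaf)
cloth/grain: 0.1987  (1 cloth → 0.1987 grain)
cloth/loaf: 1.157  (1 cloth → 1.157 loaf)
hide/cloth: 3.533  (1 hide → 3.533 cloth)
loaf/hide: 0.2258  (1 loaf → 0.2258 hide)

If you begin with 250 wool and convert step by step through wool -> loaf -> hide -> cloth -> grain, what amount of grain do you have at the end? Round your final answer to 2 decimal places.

153.56

250 wool × 3.875 = 968.75 loaf
968.75 loaf × 0.2258 = 218.74375 hide
218.74375 hide × 3.533 = 772.82166875 cloth
772.82166875 cloth × 0.1987 = 153.559665580625 grain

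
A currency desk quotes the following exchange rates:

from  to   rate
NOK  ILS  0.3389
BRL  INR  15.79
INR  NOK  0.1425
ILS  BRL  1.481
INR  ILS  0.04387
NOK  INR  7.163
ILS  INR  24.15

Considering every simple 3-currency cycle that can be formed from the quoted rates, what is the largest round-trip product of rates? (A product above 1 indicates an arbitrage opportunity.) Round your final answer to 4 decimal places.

1.1663

INR→NOK→ILS→INR: 0.1425 × 0.3389 × 24.15 = 1.16628
BRL→INR→ILS→BRL: 15.79 × 0.04387 × 1.481 = 1.02590
Maximum is INR→NOK→ILS→INR at 1.1663; arbitrage exists.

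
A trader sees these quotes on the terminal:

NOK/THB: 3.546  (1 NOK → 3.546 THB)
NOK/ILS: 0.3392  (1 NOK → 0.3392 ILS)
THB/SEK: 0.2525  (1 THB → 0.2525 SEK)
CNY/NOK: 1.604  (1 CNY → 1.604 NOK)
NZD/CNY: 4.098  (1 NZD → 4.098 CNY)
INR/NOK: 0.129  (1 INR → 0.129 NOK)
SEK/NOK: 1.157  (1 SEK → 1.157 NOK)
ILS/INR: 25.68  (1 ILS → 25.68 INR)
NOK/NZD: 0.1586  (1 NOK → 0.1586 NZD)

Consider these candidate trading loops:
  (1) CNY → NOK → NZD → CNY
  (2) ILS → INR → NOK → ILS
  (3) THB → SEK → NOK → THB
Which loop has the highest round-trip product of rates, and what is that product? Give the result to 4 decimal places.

1.1237

(1) 1.604 × 0.1586 × 4.098 = 1.04251
(2) 25.68 × 0.129 × 0.3392 = 1.12367
(3) 0.2525 × 1.157 × 3.546 = 1.03594
Highest is cycle (2) at 1.1237 (>1, arbitrage).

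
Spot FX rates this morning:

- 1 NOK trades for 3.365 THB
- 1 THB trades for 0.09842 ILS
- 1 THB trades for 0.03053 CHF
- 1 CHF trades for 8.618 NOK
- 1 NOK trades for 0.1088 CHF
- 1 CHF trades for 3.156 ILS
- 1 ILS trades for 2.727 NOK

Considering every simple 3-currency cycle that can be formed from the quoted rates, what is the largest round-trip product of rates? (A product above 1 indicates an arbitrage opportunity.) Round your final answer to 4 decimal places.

CHF→ILS→NOK→CHF: 3.156 × 2.727 × 0.1088 = 0.93638
THB→ILS→NOK→THB: 0.09842 × 2.727 × 3.365 = 0.90314
CHF→NOK→THB→CHF: 8.618 × 3.365 × 0.03053 = 0.88536
Maximum is CHF→ILS→NOK→CHF at 0.9364; no arbitrage — every cycle loses value.

0.9364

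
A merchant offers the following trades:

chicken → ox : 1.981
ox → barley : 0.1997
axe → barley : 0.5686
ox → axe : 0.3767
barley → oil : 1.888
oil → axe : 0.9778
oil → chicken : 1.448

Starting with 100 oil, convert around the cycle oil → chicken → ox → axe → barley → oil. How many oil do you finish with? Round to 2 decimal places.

100 oil × 1.448 = 144.8 chicken
144.8 chicken × 1.981 = 286.8488 ox
286.8488 ox × 0.3767 = 108.05594296 axe
108.05594296 axe × 0.5686 = 61.440609167056 barley
61.440609167056 barley × 1.888 = 115.999870107401728 oil

116.00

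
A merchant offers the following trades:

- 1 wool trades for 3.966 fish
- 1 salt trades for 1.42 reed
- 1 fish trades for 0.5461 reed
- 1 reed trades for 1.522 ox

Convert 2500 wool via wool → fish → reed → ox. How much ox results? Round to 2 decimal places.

8240.99

2500 wool × 3.966 = 9915 fish
9915 fish × 0.5461 = 5414.5815 reed
5414.5815 reed × 1.522 = 8240.993043 ox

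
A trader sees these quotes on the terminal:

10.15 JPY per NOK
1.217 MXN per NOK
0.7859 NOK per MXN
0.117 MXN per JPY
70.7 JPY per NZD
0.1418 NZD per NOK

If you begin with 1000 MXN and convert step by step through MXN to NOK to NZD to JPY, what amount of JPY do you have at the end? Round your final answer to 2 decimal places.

7878.85

1000 MXN × 0.7859 = 785.9 NOK
785.9 NOK × 0.1418 = 111.44062 NZD
111.44062 NZD × 70.7 = 7878.851834 JPY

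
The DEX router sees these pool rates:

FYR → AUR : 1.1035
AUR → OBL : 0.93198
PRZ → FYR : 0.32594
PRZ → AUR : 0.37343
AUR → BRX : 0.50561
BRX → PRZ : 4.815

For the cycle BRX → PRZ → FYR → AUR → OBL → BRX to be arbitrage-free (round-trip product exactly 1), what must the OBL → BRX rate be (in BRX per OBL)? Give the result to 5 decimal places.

0.61957

Known legs of the cycle: 4.815 × 0.32594 × 1.1035 × 0.93198 = 1.614034757425923
For no arbitrage the full-cycle product must be 1, so the missing rate is 1 / 1.614034757425923 ≈ 0.6195653.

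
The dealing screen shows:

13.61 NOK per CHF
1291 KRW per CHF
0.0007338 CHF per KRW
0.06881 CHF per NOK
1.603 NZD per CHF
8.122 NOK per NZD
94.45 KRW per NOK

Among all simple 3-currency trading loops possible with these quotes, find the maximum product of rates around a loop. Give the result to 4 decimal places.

0.9433

KRW→CHF→NOK→KRW: 0.0007338 × 13.61 × 94.45 = 0.94327
NOK→CHF→NZD→NOK: 0.06881 × 1.603 × 8.122 = 0.89588
Maximum is KRW→CHF→NOK→KRW at 0.9433; no arbitrage — every cycle loses value.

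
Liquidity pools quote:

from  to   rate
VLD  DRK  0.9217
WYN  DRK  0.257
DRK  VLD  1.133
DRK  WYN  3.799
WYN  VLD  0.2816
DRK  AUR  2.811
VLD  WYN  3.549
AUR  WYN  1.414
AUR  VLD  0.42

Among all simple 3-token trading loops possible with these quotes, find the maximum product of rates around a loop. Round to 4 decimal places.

VLD→DRK→AUR→VLD: 0.9217 × 2.811 × 0.42 = 1.08818
VLD→WYN→DRK→VLD: 3.549 × 0.257 × 1.133 = 1.03340
WYN→DRK→AUR→WYN: 0.257 × 2.811 × 1.414 = 1.02151
VLD→DRK→WYN→VLD: 0.9217 × 3.799 × 0.2816 = 0.98603
Maximum is VLD→DRK→AUR→VLD at 1.0882; arbitrage exists.

1.0882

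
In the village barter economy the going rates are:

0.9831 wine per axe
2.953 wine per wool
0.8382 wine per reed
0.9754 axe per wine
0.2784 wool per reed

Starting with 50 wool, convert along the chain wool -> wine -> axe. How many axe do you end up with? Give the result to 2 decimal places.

50 wool × 2.953 = 147.65 wine
147.65 wine × 0.9754 = 144.01781 axe

144.02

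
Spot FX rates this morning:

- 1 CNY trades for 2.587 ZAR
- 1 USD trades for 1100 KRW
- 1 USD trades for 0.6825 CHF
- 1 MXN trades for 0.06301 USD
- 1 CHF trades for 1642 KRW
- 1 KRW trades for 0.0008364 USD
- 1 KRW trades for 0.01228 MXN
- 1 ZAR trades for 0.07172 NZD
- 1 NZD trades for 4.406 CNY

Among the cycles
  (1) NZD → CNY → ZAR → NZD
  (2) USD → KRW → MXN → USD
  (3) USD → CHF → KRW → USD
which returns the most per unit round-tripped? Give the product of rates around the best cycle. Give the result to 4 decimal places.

0.9373

(1) 4.406 × 2.587 × 0.07172 = 0.81749
(2) 1100 × 0.01228 × 0.06301 = 0.85114
(3) 0.6825 × 1642 × 0.0008364 = 0.93732
Highest is cycle (3) at 0.9373 (≤1, no arbitrage).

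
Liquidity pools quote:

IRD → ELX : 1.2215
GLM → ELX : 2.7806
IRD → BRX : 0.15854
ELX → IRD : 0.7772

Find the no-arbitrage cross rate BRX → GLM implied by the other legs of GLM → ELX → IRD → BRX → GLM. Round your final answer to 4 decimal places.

2.9187

Known legs of the cycle: 2.7806 × 0.7772 × 0.15854 = 0.3426179910128
For no arbitrage the full-cycle product must be 1, so the missing rate is 1 / 0.3426179910128 ≈ 2.918703.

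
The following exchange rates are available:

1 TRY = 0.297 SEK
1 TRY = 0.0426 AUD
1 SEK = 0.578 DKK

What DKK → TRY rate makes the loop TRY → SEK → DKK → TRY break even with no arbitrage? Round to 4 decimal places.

5.8253

Known legs of the cycle: 0.297 × 0.578 = 0.171666
For no arbitrage the full-cycle product must be 1, so the missing rate is 1 / 0.171666 ≈ 5.825265.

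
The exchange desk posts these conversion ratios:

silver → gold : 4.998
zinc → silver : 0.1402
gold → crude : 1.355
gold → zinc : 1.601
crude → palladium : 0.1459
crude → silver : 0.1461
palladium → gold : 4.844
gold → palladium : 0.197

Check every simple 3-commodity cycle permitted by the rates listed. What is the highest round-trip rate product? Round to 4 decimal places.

silver→gold→zinc→silver: 4.998 × 1.601 × 0.1402 = 1.12185
silver→gold→crude→silver: 4.998 × 1.355 × 0.1461 = 0.98943
crude→palladium→gold→crude: 0.1459 × 4.844 × 1.355 = 0.95763
Maximum is silver→gold→zinc→silver at 1.1219; arbitrage exists.

1.1219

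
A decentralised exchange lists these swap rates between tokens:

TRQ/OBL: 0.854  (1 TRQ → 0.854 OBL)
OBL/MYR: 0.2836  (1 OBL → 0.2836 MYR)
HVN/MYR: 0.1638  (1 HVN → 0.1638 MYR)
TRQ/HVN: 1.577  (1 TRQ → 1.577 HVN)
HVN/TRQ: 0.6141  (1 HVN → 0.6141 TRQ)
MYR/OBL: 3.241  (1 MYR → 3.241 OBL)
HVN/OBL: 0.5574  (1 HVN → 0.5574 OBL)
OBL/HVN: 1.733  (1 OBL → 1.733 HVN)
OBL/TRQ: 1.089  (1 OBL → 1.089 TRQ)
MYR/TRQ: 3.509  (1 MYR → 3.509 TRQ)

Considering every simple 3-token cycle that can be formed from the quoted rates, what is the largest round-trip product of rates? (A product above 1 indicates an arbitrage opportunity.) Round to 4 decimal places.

0.9573

HVN→OBL→TRQ→HVN: 0.5574 × 1.089 × 1.577 = 0.95725
HVN→MYR→OBL→HVN: 0.1638 × 3.241 × 1.733 = 0.92001
HVN→TRQ→OBL→HVN: 0.6141 × 0.854 × 1.733 = 0.90886
HVN→MYR→TRQ→HVN: 0.1638 × 3.509 × 1.577 = 0.90642
TRQ→OBL→MYR→TRQ: 0.854 × 0.2836 × 3.509 = 0.84986
Maximum is HVN→OBL→TRQ→HVN at 0.9573; no arbitrage — every cycle loses value.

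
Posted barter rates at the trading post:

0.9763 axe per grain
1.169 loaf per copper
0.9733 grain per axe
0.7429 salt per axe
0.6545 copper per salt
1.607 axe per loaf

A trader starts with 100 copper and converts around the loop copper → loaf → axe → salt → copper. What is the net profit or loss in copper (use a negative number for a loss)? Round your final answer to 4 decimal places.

-8.6580

100 copper × 1.169 = 116.9 loaf
116.9 loaf × 1.607 = 187.8583 axe
187.8583 axe × 0.7429 = 139.55993107 salt
139.55993107 salt × 0.6545 = 91.341974885315 copper
Net change: 91.341974885315 − 100 = -8.658025114685 copper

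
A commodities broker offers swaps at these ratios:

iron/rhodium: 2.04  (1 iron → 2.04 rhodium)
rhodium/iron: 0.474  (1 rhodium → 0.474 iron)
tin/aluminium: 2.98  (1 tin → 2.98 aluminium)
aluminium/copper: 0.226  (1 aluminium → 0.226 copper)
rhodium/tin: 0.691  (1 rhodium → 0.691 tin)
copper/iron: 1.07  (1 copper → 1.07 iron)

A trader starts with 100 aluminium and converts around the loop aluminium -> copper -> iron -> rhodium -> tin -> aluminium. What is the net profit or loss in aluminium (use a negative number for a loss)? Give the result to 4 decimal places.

100 aluminium × 0.226 = 22.6 copper
22.6 copper × 1.07 = 24.182 iron
24.182 iron × 2.04 = 49.33128 rhodium
49.33128 rhodium × 0.691 = 34.08791448 tin
34.08791448 tin × 2.98 = 101.5819851504 aluminium
Net change: 101.5819851504 − 100 = 1.5819851504 aluminium

1.5820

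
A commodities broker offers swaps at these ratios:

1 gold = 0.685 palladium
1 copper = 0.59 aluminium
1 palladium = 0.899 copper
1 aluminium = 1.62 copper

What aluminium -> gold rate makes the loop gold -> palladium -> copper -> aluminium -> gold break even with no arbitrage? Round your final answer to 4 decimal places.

2.7523

Known legs of the cycle: 0.685 × 0.899 × 0.59 = 0.36333085
For no arbitrage the full-cycle product must be 1, so the missing rate is 1 / 0.36333085 ≈ 2.752312.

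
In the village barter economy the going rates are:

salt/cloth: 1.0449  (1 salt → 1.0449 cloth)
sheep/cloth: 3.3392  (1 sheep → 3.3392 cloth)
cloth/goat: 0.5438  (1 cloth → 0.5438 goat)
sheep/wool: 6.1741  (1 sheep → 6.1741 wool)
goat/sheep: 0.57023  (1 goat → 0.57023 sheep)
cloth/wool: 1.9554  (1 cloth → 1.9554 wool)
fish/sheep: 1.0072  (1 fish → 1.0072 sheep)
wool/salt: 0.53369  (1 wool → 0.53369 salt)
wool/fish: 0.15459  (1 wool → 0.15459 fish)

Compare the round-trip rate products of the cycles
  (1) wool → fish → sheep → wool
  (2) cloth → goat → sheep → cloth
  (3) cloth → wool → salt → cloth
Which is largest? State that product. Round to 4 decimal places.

1.0904

(1) 0.15459 × 1.0072 × 6.1741 = 0.96133
(2) 0.5438 × 0.57023 × 3.3392 = 1.03546
(3) 1.9554 × 0.53369 × 1.0449 = 1.09043
Highest is cycle (3) at 1.0904 (>1, arbitrage).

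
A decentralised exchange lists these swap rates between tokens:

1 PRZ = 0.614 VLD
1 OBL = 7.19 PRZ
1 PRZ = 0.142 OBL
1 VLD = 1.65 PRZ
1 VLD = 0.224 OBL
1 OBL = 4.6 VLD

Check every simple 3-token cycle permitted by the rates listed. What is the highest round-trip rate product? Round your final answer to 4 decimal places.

1.0778

PRZ→OBL→VLD→PRZ: 0.142 × 4.6 × 1.65 = 1.07778
PRZ→VLD→OBL→PRZ: 0.614 × 0.224 × 7.19 = 0.98888
Maximum is PRZ→OBL→VLD→PRZ at 1.0778; arbitrage exists.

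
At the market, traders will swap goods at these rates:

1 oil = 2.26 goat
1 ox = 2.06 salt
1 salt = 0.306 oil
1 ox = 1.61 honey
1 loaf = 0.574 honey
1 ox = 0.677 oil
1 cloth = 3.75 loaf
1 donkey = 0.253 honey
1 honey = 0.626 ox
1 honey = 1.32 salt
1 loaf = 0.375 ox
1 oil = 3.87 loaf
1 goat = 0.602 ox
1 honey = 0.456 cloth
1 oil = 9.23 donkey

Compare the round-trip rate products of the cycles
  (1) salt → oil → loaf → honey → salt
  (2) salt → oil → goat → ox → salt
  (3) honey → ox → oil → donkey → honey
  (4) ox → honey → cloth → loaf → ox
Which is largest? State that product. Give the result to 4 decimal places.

(1) 0.306 × 3.87 × 0.574 × 1.32 = 0.89726
(2) 0.306 × 2.26 × 0.602 × 2.06 = 0.85762
(3) 0.626 × 0.677 × 9.23 × 0.253 = 0.98966
(4) 1.61 × 0.456 × 3.75 × 0.375 = 1.03241
Highest is cycle (4) at 1.0324 (>1, arbitrage).

1.0324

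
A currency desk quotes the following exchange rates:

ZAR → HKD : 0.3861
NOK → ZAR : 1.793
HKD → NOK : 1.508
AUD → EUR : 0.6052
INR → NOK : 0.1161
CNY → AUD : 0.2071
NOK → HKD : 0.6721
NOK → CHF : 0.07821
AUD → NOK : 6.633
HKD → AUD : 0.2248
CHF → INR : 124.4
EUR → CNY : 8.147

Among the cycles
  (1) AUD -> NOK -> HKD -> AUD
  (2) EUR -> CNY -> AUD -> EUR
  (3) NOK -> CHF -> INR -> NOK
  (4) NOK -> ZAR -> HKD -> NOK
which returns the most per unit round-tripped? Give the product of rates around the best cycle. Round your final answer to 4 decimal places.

(1) 6.633 × 0.6721 × 0.2248 = 1.00217
(2) 8.147 × 0.2071 × 0.6052 = 1.02112
(3) 0.07821 × 124.4 × 0.1161 = 1.12957
(4) 1.793 × 0.3861 × 1.508 = 1.04395
Highest is cycle (3) at 1.1296 (>1, arbitrage).

1.1296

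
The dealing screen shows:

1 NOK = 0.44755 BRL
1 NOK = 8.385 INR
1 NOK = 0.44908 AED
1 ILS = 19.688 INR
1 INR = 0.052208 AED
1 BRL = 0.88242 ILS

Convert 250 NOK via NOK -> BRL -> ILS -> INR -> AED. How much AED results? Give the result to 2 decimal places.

101.48

250 NOK × 0.44755 = 111.8875 BRL
111.8875 BRL × 0.88242 = 98.73176775 ILS
98.73176775 ILS × 19.688 = 1943.831043462 INR
1943.831043462 INR × 0.052208 = 101.483531117064096 AED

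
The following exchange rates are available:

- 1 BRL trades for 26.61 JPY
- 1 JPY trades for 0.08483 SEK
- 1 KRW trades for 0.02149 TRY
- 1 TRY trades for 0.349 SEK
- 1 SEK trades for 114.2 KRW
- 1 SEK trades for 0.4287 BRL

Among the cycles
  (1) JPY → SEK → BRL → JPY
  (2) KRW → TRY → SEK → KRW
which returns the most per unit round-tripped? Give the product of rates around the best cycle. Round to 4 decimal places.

0.9677

(1) 0.08483 × 0.4287 × 26.61 = 0.96772
(2) 0.02149 × 0.349 × 114.2 = 0.85650
Highest is cycle (1) at 0.9677 (≤1, no arbitrage).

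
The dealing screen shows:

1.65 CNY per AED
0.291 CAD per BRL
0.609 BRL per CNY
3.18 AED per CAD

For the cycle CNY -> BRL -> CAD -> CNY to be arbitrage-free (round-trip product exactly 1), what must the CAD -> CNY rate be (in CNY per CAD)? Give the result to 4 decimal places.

5.6427

Known legs of the cycle: 0.609 × 0.291 = 0.177219
For no arbitrage the full-cycle product must be 1, so the missing rate is 1 / 0.177219 ≈ 5.642736.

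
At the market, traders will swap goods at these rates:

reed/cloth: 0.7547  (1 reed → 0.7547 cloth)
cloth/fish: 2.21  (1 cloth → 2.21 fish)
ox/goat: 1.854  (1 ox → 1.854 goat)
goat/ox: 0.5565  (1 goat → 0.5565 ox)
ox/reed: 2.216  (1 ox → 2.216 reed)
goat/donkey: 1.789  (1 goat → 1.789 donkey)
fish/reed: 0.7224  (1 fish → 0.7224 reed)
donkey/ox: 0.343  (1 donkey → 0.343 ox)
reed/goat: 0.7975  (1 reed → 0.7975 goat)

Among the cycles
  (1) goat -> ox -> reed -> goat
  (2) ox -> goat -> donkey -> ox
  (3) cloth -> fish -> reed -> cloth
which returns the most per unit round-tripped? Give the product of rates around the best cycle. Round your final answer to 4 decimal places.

(1) 0.5565 × 2.216 × 0.7975 = 0.98348
(2) 1.854 × 1.789 × 0.343 = 1.13766
(3) 2.21 × 0.7224 × 0.7547 = 1.20488
Highest is cycle (3) at 1.2049 (>1, arbitrage).

1.2049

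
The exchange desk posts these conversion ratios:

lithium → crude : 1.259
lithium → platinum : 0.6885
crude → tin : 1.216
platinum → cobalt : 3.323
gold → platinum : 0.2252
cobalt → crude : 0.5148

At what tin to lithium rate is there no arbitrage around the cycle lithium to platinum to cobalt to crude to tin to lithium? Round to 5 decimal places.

0.69822

Known legs of the cycle: 0.6885 × 3.323 × 0.5148 × 1.216 = 1.4322090017664
For no arbitrage the full-cycle product must be 1, so the missing rate is 1 / 1.4322090017664 ≈ 0.6982221.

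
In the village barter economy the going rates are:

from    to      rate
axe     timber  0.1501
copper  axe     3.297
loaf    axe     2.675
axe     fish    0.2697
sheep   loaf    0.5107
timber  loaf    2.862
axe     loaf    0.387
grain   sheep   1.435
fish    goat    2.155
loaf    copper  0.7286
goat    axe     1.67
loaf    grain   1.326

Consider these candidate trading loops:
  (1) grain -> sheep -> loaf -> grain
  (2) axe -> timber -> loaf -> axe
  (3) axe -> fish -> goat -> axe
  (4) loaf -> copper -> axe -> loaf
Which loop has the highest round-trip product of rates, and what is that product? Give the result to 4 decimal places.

(1) 1.435 × 0.5107 × 1.326 = 0.97177
(2) 0.1501 × 2.862 × 2.675 = 1.14914
(3) 0.2697 × 2.155 × 1.67 = 0.97061
(4) 0.7286 × 3.297 × 0.387 = 0.92965
Highest is cycle (2) at 1.1491 (>1, arbitrage).

1.1491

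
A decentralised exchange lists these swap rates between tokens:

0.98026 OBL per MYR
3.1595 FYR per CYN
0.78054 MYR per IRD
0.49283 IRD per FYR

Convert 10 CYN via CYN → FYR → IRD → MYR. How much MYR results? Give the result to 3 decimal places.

12.154

10 CYN × 3.1595 = 31.595 FYR
31.595 FYR × 0.49283 = 15.57096385 IRD
15.57096385 IRD × 0.78054 = 12.153760123479 MYR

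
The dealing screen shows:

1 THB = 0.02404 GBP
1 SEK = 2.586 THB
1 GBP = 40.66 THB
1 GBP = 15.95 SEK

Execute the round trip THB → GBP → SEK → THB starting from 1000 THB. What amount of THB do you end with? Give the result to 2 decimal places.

991.57

1000 THB × 0.02404 = 24.04 GBP
24.04 GBP × 15.95 = 383.438 SEK
383.438 SEK × 2.586 = 991.570668 THB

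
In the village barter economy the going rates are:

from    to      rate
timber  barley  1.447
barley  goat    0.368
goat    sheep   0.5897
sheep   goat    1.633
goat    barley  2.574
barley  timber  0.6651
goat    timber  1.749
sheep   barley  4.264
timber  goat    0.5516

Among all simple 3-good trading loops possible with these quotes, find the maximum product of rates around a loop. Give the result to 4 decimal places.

goat→barley→timber→goat: 2.574 × 0.6651 × 0.5516 = 0.94432
goat→timber→barley→goat: 1.749 × 1.447 × 0.368 = 0.93134
goat→sheep→barley→goat: 0.5897 × 4.264 × 0.368 = 0.92533
Maximum is goat→barley→timber→goat at 0.9443; no arbitrage — every cycle loses value.

0.9443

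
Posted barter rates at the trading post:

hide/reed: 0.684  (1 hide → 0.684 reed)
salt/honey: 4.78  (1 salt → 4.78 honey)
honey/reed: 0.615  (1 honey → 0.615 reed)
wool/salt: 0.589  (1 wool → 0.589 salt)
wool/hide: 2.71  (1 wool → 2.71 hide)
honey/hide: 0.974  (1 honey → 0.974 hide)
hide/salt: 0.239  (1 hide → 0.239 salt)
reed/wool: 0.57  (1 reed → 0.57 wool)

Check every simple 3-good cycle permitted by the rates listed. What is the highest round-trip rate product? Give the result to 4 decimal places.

1.1127

salt→honey→hide→salt: 4.78 × 0.974 × 0.239 = 1.11272
wool→hide→reed→wool: 2.71 × 0.684 × 0.57 = 1.05657
Maximum is salt→honey→hide→salt at 1.1127; arbitrage exists.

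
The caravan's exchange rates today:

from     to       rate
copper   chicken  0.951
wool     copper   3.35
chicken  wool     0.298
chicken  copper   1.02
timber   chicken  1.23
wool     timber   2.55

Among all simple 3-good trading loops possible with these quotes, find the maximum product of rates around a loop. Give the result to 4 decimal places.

0.9494

copper→chicken→wool→copper: 0.951 × 0.298 × 3.35 = 0.94938
timber→chicken→wool→timber: 1.23 × 0.298 × 2.55 = 0.93468
Maximum is copper→chicken→wool→copper at 0.9494; no arbitrage — every cycle loses value.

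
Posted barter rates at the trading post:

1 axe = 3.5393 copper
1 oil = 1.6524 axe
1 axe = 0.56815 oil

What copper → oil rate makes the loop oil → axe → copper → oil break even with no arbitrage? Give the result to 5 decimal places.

Known legs of the cycle: 1.6524 × 3.5393 = 5.84833932
For no arbitrage the full-cycle product must be 1, so the missing rate is 1 / 5.84833932 ≈ 0.1709887.

0.17099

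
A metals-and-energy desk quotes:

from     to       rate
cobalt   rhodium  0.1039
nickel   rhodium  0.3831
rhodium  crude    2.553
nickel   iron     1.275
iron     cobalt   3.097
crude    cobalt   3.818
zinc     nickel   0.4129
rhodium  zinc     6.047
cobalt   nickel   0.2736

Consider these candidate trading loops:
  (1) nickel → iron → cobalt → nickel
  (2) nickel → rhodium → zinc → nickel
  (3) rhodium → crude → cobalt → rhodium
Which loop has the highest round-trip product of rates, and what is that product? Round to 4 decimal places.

(1) 1.275 × 3.097 × 0.2736 = 1.08036
(2) 0.3831 × 6.047 × 0.4129 = 0.95653
(3) 2.553 × 3.818 × 0.1039 = 1.01275
Highest is cycle (1) at 1.0804 (>1, arbitrage).

1.0804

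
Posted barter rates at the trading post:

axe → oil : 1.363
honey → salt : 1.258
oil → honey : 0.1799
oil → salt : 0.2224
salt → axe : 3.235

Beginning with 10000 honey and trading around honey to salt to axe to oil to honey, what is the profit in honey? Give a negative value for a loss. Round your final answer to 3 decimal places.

10000 honey × 1.258 = 12580 salt
12580 salt × 3.235 = 40696.3 axe
40696.3 axe × 1.363 = 55469.0569 oil
55469.0569 oil × 0.1799 = 9978.88333631 honey
Net change: 9978.88333631 − 10000 = -21.11666369 honey

-21.117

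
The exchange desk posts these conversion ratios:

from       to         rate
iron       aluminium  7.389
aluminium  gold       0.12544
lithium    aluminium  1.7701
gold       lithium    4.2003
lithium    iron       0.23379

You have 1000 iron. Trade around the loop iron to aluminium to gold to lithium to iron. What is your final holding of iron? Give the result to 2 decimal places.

910.18

1000 iron × 7.389 = 7389 aluminium
7389 aluminium × 0.12544 = 926.87616 gold
926.87616 gold × 4.2003 = 3893.157934848 lithium
3893.157934848 lithium × 0.23379 = 910.18139358811392 iron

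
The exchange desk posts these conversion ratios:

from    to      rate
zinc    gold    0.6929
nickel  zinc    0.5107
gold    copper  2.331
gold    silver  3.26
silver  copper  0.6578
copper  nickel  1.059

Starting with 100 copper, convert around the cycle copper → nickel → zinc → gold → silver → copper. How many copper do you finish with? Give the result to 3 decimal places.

80.361

100 copper × 1.059 = 105.9 nickel
105.9 nickel × 0.5107 = 54.08313 zinc
54.08313 zinc × 0.6929 = 37.474200777 gold
37.474200777 gold × 3.26 = 122.16589453302 silver
122.16589453302 silver × 0.6578 = 80.360725423820556 copper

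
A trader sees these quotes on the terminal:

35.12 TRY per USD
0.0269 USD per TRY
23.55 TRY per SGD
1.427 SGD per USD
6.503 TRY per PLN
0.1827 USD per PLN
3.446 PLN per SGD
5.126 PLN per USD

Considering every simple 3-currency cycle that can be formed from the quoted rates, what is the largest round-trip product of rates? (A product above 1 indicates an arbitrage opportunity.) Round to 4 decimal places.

0.9040

TRY→USD→SGD→TRY: 0.0269 × 1.427 × 23.55 = 0.90400
PLN→USD→SGD→PLN: 0.1827 × 1.427 × 3.446 = 0.89842
PLN→TRY→USD→PLN: 6.503 × 0.0269 × 5.126 = 0.89669
Maximum is TRY→USD→SGD→TRY at 0.9040; no arbitrage — every cycle loses value.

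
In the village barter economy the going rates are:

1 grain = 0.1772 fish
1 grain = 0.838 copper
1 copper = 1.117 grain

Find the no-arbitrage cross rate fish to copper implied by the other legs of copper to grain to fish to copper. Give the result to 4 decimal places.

5.0522

Known legs of the cycle: 1.117 × 0.1772 = 0.1979324
For no arbitrage the full-cycle product must be 1, so the missing rate is 1 / 0.1979324 ≈ 5.052230.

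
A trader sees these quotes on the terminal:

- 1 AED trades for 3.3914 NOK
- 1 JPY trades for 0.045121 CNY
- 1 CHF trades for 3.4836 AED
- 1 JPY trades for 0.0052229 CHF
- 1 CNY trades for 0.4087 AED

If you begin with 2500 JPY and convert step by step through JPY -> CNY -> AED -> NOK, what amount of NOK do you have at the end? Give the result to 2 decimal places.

2500 JPY × 0.045121 = 112.8025 CNY
112.8025 CNY × 0.4087 = 46.10238175 AED
46.10238175 AED × 3.3914 = 156.35161746695 NOK

156.35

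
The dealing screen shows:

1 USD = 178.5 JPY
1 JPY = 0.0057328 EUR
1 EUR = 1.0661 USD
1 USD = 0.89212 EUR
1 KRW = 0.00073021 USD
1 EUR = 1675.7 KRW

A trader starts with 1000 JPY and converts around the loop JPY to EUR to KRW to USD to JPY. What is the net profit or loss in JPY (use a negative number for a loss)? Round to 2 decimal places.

1000 JPY × 0.0057328 = 5.7328 EUR
5.7328 EUR × 1675.7 = 9606.45296 KRW
9606.45296 KRW × 0.00073021 = 7.0147280159216 USD
7.0147280159216 USD × 178.5 = 1252.1289508420056 JPY
Net change: 1252.1289508420056 − 1000 = 252.1289508420056 JPY

252.13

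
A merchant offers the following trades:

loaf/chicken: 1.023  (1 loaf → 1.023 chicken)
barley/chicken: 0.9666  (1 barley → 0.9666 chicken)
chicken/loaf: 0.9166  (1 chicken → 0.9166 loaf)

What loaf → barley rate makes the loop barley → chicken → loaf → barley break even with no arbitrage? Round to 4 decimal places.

Known legs of the cycle: 0.9666 × 0.9166 = 0.88598556
For no arbitrage the full-cycle product must be 1, so the missing rate is 1 / 0.88598556 ≈ 1.128687.

1.1287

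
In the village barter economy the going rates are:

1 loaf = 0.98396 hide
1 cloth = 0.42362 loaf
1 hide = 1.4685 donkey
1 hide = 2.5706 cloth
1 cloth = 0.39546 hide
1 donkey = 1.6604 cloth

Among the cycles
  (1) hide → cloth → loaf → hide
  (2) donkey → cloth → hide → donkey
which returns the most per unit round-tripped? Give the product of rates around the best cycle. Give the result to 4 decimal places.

(1) 2.5706 × 0.42362 × 0.98396 = 1.07149
(2) 1.6604 × 0.39546 × 1.4685 = 0.96425
Highest is cycle (1) at 1.0715 (>1, arbitrage).

1.0715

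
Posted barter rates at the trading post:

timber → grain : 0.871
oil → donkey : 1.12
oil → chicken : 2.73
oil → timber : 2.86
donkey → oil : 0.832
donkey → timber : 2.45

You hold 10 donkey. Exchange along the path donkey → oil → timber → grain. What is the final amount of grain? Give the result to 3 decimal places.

20.726

10 donkey × 0.832 = 8.32 oil
8.32 oil × 2.86 = 23.7952 timber
23.7952 timber × 0.871 = 20.7256192 grain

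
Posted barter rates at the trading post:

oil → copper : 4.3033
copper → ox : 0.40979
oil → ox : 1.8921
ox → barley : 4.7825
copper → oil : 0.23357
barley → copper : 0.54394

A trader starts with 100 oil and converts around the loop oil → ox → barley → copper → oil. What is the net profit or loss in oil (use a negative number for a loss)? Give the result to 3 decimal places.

100 oil × 1.8921 = 189.21 ox
189.21 ox × 4.7825 = 904.896825 barley
904.896825 barley × 0.54394 = 492.2095789905 copper
492.2095789905 copper × 0.23357 = 114.965391364811085 oil
Net change: 114.965391364811085 − 100 = 14.965391364811085 oil

14.965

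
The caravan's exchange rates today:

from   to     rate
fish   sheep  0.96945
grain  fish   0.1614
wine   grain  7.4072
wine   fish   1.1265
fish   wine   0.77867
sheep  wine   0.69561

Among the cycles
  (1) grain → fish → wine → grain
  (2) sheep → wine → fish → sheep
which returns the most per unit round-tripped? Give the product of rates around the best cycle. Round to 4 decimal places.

(1) 0.1614 × 0.77867 × 7.4072 = 0.93092
(2) 0.69561 × 1.1265 × 0.96945 = 0.75967
Highest is cycle (1) at 0.9309 (≤1, no arbitrage).

0.9309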